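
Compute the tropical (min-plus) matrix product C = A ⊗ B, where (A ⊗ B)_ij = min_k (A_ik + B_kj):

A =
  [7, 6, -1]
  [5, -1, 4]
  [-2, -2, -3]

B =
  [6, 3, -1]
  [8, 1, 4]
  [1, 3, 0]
A ⊗ B =
  [0, 2, -1]
  [5, 0, 3]
  [-2, -1, -3]

Apply the min-plus product entry-by-entry:
  C[0][0] = min over k of (A[0][0] + B[0][0] = 7 + 6 = 13, A[0][1] + B[1][0] = 6 + 8 = 14, A[0][2] + B[2][0] = -1 + 1 = 0) = 0 (attained at k = 2)
  C[0][1] = min over k of (A[0][0] + B[0][1] = 7 + 3 = 10, A[0][1] + B[1][1] = 6 + 1 = 7, A[0][2] + B[2][1] = -1 + 3 = 2) = 2 (attained at k = 2)
  C[0][2] = min over k of (A[0][0] + B[0][2] = 7 + -1 = 6, A[0][1] + B[1][2] = 6 + 4 = 10, A[0][2] + B[2][2] = -1 + 0 = -1) = -1 (attained at k = 2)
  C[1][0] = min over k of (A[1][0] + B[0][0] = 5 + 6 = 11, A[1][1] + B[1][0] = -1 + 8 = 7, A[1][2] + B[2][0] = 4 + 1 = 5) = 5 (attained at k = 2)
  C[1][1] = min over k of (A[1][0] + B[0][1] = 5 + 3 = 8, A[1][1] + B[1][1] = -1 + 1 = 0, A[1][2] + B[2][1] = 4 + 3 = 7) = 0 (attained at k = 1)
  C[1][2] = min over k of (A[1][0] + B[0][2] = 5 + -1 = 4, A[1][1] + B[1][2] = -1 + 4 = 3, A[1][2] + B[2][2] = 4 + 0 = 4) = 3 (attained at k = 1)
  C[2][0] = min over k of (A[2][0] + B[0][0] = -2 + 6 = 4, A[2][1] + B[1][0] = -2 + 8 = 6, A[2][2] + B[2][0] = -3 + 1 = -2) = -2 (attained at k = 2)
  C[2][1] = min over k of (A[2][0] + B[0][1] = -2 + 3 = 1, A[2][1] + B[1][1] = -2 + 1 = -1, A[2][2] + B[2][1] = -3 + 3 = 0) = -1 (attained at k = 1)
  C[2][2] = min over k of (A[2][0] + B[0][2] = -2 + -1 = -3, A[2][1] + B[1][2] = -2 + 4 = 2, A[2][2] + B[2][2] = -3 + 0 = -3) = -3 (attained at k = 0)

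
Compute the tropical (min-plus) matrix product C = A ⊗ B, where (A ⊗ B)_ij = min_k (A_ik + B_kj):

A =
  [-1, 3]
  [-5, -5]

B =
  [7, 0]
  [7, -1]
A ⊗ B =
  [6, -1]
  [2, -6]

Apply the min-plus product entry-by-entry:
  C[0][0] = min over k of (A[0][0] + B[0][0] = -1 + 7 = 6, A[0][1] + B[1][0] = 3 + 7 = 10) = 6 (attained at k = 0)
  C[0][1] = min over k of (A[0][0] + B[0][1] = -1 + 0 = -1, A[0][1] + B[1][1] = 3 + -1 = 2) = -1 (attained at k = 0)
  C[1][0] = min over k of (A[1][0] + B[0][0] = -5 + 7 = 2, A[1][1] + B[1][0] = -5 + 7 = 2) = 2 (attained at k = 0)
  C[1][1] = min over k of (A[1][0] + B[0][1] = -5 + 0 = -5, A[1][1] + B[1][1] = -5 + -1 = -6) = -6 (attained at k = 1)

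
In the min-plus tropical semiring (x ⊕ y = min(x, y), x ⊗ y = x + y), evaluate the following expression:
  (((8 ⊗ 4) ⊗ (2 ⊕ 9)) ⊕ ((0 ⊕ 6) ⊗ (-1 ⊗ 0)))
(((8 ⊗ 4) ⊗ (2 ⊕ 9)) ⊕ ((0 ⊕ 6) ⊗ (-1 ⊗ 0))) = -1

Expand innermost to outermost. Recall ⊕ takes the minimum of its arguments and ⊗ takes their sum. Working out the expression (((8 ⊗ 4) ⊗ (2 ⊕ 9)) ⊕ ((0 ⊕ 6) ⊗ (-1 ⊗ 0))) gives -1.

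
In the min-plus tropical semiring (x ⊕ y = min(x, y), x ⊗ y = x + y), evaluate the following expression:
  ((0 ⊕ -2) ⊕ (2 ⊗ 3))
((0 ⊕ -2) ⊕ (2 ⊗ 3)) = -2

Expand innermost to outermost. Recall ⊕ takes the minimum of its arguments and ⊗ takes their sum. Working out the expression ((0 ⊕ -2) ⊕ (2 ⊗ 3)) gives -2.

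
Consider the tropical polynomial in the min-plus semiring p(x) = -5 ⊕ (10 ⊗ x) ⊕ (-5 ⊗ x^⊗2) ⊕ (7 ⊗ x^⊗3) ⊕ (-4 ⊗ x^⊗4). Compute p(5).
p(5) = -5

A tropical monomial a ⊗ x^⊗i evaluates to a + i · x. Evaluating each term at x = 5:
  Term 0 contributes -5 + 0 · 5 = -5
  Term 1 contributes 10 + 1 · 5 = 15
  Term 2 contributes -5 + 2 · 5 = 5
  Term 3 contributes 7 + 3 · 5 = 22
  Term 4 contributes -4 + 4 · 5 = 16
p(5) = ⊕ of these = min[-5, 15, 5, 22, 16] = -5.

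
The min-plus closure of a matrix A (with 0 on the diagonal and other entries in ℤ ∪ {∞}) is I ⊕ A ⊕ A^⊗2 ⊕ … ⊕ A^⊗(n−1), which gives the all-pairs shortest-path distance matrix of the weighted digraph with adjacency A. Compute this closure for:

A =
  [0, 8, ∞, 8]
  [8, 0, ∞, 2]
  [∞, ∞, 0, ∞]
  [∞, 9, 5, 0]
Closure =
  [0, 8, 13, 8]
  [8, 0, 7, 2]
  [∞, ∞, 0, ∞]
  [17, 9, 5, 0]

This is the Floyd-Warshall all-pairs shortest-path computation. For each intermediate vertex k = 0, 1, …, 3, update dist[i][j] ← min(dist[i][j], dist[i][k] + dist[k][j]). The final matrix gives, for each (i, j), the minimum total weight of any directed path from i to j (possibly empty when i = j).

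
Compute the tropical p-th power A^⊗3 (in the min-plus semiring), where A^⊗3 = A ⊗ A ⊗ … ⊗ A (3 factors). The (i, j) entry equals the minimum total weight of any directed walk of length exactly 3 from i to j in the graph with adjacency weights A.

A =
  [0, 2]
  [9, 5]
A^⊗3 =
  [0, 2]
  [9, 11]

Each entry (A^⊗3)_ij equals the minimum over all length-3 walks i = v_0 → v_1 → … → v_3 = j of Σ_t A[v_t][v_{t+1}]. For example, for (i, j) = (0, 1) we minimise over 4 possible intermediate vertex sequences; the minimum is 2, attained along the walk 0 → 0 → 0 → 1.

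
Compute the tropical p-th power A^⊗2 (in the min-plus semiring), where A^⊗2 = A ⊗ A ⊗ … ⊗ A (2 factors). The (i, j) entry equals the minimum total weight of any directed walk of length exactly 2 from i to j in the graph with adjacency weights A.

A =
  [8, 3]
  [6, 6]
A^⊗2 =
  [9, 9]
  [12, 9]

Each entry (A^⊗2)_ij equals the minimum over all length-2 walks i = v_0 → v_1 → … → v_2 = j of Σ_t A[v_t][v_{t+1}]. For example, for (i, j) = (0, 1) we minimise over 2 possible intermediate vertex sequences; the minimum is 9, attained along the walk 0 → 1 → 1.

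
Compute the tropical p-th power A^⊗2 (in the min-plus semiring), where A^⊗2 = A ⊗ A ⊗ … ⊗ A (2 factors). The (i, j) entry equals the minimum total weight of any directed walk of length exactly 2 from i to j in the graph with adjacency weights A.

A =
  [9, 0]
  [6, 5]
A^⊗2 =
  [6, 5]
  [11, 6]

Each entry (A^⊗2)_ij equals the minimum over all length-2 walks i = v_0 → v_1 → … → v_2 = j of Σ_t A[v_t][v_{t+1}]. For example, for (i, j) = (0, 1) we minimise over 2 possible intermediate vertex sequences; the minimum is 5, attained along the walk 0 → 1 → 1.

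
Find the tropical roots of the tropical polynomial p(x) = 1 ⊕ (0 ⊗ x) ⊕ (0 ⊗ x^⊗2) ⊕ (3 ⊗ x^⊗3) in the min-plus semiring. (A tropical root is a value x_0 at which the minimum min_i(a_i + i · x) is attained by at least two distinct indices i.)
Roots: {-3, 0, 1}

Each tropical root is a break point of the lower envelope of the lines y = a_i + i · x (there are 4 lines, with slopes 0, 1, ..., 3). Only the lines that attain the minimum somewhere contribute to roots; other lines are dominated. Here the surviving (envelope) indices are i = 3, i = 2, i = 1, i = 0.
Intersections between consecutive envelope lines give the roots: for adjacent envelope indices i < j the intersection is x = (a_i − a_j) / (j − i). Reading off the sorted break points: {-3, 0, 1}.
Verification: at each break x_0, at least two indices attain the minimum of min_i(a_i + i · x_0).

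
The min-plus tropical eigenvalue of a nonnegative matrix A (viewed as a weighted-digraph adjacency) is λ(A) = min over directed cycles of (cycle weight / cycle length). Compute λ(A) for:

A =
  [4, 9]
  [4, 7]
λ(A) = 4

Enumerate directed cycles and compute their means (weight / length). Sample:
  cycle 0 → 0: weight = 4, length = 1, mean = 4/1 ≈ 4.000
  cycle 1 → 1: weight = 7, length = 1, mean = 7/1 ≈ 7.000
  cycle 0 → 1 → 0: weight = 13, length = 2, mean = 13/2 ≈ 6.500
  cycle 1 → 0 → 1: weight = 13, length = 2, mean = 13/2 ≈ 6.500
Minimum mean = 4.000, attained e.g. along the cycle 0 → 0 with weight 4 and length 1. So λ(A) = 4/1 = 4.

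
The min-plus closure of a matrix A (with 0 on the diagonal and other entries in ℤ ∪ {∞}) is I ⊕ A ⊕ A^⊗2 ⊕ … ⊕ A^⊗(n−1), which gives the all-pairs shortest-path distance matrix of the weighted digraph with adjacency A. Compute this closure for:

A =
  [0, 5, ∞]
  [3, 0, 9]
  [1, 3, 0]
Closure =
  [0, 5, 14]
  [3, 0, 9]
  [1, 3, 0]

This is the Floyd-Warshall all-pairs shortest-path computation. For each intermediate vertex k = 0, 1, …, 2, update dist[i][j] ← min(dist[i][j], dist[i][k] + dist[k][j]). The final matrix gives, for each (i, j), the minimum total weight of any directed path from i to j (possibly empty when i = j).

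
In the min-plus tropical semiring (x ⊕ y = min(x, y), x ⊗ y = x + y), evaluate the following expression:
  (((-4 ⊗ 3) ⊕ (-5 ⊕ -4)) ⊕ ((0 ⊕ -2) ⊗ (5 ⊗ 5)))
(((-4 ⊗ 3) ⊕ (-5 ⊕ -4)) ⊕ ((0 ⊕ -2) ⊗ (5 ⊗ 5))) = -5

Expand innermost to outermost. Recall ⊕ takes the minimum of its arguments and ⊗ takes their sum. Working out the expression (((-4 ⊗ 3) ⊕ (-5 ⊕ -4)) ⊕ ((0 ⊕ -2) ⊗ (5 ⊗ 5))) gives -5.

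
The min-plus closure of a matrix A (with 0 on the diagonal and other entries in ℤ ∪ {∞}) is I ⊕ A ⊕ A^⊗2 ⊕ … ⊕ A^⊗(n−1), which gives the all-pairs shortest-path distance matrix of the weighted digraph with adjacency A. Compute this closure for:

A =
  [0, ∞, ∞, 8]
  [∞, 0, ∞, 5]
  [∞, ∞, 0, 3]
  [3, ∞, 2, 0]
Closure =
  [0, ∞, 10, 8]
  [8, 0, 7, 5]
  [6, ∞, 0, 3]
  [3, ∞, 2, 0]

This is the Floyd-Warshall all-pairs shortest-path computation. For each intermediate vertex k = 0, 1, …, 3, update dist[i][j] ← min(dist[i][j], dist[i][k] + dist[k][j]). The final matrix gives, for each (i, j), the minimum total weight of any directed path from i to j (possibly empty when i = j).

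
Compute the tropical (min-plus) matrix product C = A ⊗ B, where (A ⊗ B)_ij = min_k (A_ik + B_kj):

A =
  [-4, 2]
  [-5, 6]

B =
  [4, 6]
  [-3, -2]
A ⊗ B =
  [-1, 0]
  [-1, 1]

Apply the min-plus product entry-by-entry:
  C[0][0] = min over k of (A[0][0] + B[0][0] = -4 + 4 = 0, A[0][1] + B[1][0] = 2 + -3 = -1) = -1 (attained at k = 1)
  C[0][1] = min over k of (A[0][0] + B[0][1] = -4 + 6 = 2, A[0][1] + B[1][1] = 2 + -2 = 0) = 0 (attained at k = 1)
  C[1][0] = min over k of (A[1][0] + B[0][0] = -5 + 4 = -1, A[1][1] + B[1][0] = 6 + -3 = 3) = -1 (attained at k = 0)
  C[1][1] = min over k of (A[1][0] + B[0][1] = -5 + 6 = 1, A[1][1] + B[1][1] = 6 + -2 = 4) = 1 (attained at k = 0)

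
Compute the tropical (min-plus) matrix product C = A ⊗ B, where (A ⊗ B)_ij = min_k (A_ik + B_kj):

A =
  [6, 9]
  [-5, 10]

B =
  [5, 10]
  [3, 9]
A ⊗ B =
  [11, 16]
  [0, 5]

Apply the min-plus product entry-by-entry:
  C[0][0] = min over k of (A[0][0] + B[0][0] = 6 + 5 = 11, A[0][1] + B[1][0] = 9 + 3 = 12) = 11 (attained at k = 0)
  C[0][1] = min over k of (A[0][0] + B[0][1] = 6 + 10 = 16, A[0][1] + B[1][1] = 9 + 9 = 18) = 16 (attained at k = 0)
  C[1][0] = min over k of (A[1][0] + B[0][0] = -5 + 5 = 0, A[1][1] + B[1][0] = 10 + 3 = 13) = 0 (attained at k = 0)
  C[1][1] = min over k of (A[1][0] + B[0][1] = -5 + 10 = 5, A[1][1] + B[1][1] = 10 + 9 = 19) = 5 (attained at k = 0)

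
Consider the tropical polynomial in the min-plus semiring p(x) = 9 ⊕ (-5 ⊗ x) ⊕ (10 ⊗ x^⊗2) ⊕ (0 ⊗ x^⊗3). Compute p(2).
p(2) = -3

A tropical monomial a ⊗ x^⊗i evaluates to a + i · x. Evaluating each term at x = 2:
  Term 0 contributes 9 + 0 · 2 = 9
  Term 1 contributes -5 + 1 · 2 = -3
  Term 2 contributes 10 + 2 · 2 = 14
  Term 3 contributes 0 + 3 · 2 = 6
p(2) = ⊕ of these = min[9, -3, 14, 6] = -3.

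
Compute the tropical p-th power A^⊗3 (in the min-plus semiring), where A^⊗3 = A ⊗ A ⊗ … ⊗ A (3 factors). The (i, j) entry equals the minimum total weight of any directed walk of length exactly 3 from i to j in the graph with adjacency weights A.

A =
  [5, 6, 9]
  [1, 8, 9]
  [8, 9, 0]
A^⊗3 =
  [12, 13, 9]
  [8, 12, 9]
  [8, 9, 0]

Each entry (A^⊗3)_ij equals the minimum over all length-3 walks i = v_0 → v_1 → … → v_3 = j of Σ_t A[v_t][v_{t+1}]. For example, for (i, j) = (0, 2) we minimise over 9 possible intermediate vertex sequences; the minimum is 9, attained along the walk 0 → 2 → 2 → 2.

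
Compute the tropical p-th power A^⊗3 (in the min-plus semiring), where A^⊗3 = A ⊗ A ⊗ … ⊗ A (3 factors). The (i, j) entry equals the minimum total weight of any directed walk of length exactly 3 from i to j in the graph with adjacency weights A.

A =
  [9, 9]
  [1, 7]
A^⊗3 =
  [17, 19]
  [11, 17]

Each entry (A^⊗3)_ij equals the minimum over all length-3 walks i = v_0 → v_1 → … → v_3 = j of Σ_t A[v_t][v_{t+1}]. For example, for (i, j) = (0, 1) we minimise over 4 possible intermediate vertex sequences; the minimum is 19, attained along the walk 0 → 1 → 0 → 1.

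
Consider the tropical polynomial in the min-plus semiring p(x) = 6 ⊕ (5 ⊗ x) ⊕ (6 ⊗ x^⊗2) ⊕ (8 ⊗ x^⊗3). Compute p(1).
p(1) = 6

A tropical monomial a ⊗ x^⊗i evaluates to a + i · x. Evaluating each term at x = 1:
  Term 0 contributes 6 + 0 · 1 = 6
  Term 1 contributes 5 + 1 · 1 = 6
  Term 2 contributes 6 + 2 · 1 = 8
  Term 3 contributes 8 + 3 · 1 = 11
p(1) = ⊕ of these = min[6, 6, 8, 11] = 6.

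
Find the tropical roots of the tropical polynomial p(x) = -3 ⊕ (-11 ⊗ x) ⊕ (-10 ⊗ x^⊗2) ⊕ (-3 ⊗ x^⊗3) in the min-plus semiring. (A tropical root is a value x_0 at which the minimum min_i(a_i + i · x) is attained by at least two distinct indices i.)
Roots: {-7, -1, 8}

Each tropical root is a break point of the lower envelope of the lines y = a_i + i · x (there are 4 lines, with slopes 0, 1, ..., 3). Only the lines that attain the minimum somewhere contribute to roots; other lines are dominated. Here the surviving (envelope) indices are i = 3, i = 2, i = 1, i = 0.
Intersections between consecutive envelope lines give the roots: for adjacent envelope indices i < j the intersection is x = (a_i − a_j) / (j − i). Reading off the sorted break points: {-7, -1, 8}.
Verification: at each break x_0, at least two indices attain the minimum of min_i(a_i + i · x_0).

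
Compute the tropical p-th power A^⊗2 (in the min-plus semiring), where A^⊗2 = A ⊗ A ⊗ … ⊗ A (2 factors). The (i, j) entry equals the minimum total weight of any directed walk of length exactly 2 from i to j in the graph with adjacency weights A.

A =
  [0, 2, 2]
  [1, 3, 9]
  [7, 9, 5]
A^⊗2 =
  [0, 2, 2]
  [1, 3, 3]
  [7, 9, 9]

Each entry (A^⊗2)_ij equals the minimum over all length-2 walks i = v_0 → v_1 → … → v_2 = j of Σ_t A[v_t][v_{t+1}]. For example, for (i, j) = (0, 2) we minimise over 3 possible intermediate vertex sequences; the minimum is 2, attained along the walk 0 → 0 → 2.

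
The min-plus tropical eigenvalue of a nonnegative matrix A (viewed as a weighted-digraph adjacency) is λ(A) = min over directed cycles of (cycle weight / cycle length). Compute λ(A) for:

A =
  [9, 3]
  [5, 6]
λ(A) = 4

Enumerate directed cycles and compute their means (weight / length). Sample:
  cycle 0 → 0: weight = 9, length = 1, mean = 9/1 ≈ 9.000
  cycle 1 → 1: weight = 6, length = 1, mean = 6/1 ≈ 6.000
  cycle 0 → 1 → 0: weight = 8, length = 2, mean = 8/2 ≈ 4.000
  cycle 1 → 0 → 1: weight = 8, length = 2, mean = 8/2 ≈ 4.000
Minimum mean = 4.000, attained e.g. along the cycle 0 → 1 → 0 with weight 8 and length 2. So λ(A) = 8/2 = 4.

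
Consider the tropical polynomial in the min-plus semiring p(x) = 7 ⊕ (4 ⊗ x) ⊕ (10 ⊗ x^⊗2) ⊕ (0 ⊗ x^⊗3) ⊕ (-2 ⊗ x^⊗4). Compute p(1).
p(1) = 2

A tropical monomial a ⊗ x^⊗i evaluates to a + i · x. Evaluating each term at x = 1:
  Term 0 contributes 7 + 0 · 1 = 7
  Term 1 contributes 4 + 1 · 1 = 5
  Term 2 contributes 10 + 2 · 1 = 12
  Term 3 contributes 0 + 3 · 1 = 3
  Term 4 contributes -2 + 4 · 1 = 2
p(1) = ⊕ of these = min[7, 5, 12, 3, 2] = 2.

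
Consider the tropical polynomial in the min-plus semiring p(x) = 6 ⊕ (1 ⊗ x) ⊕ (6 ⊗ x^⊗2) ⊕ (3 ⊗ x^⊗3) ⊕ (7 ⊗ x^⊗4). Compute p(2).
p(2) = 3

A tropical monomial a ⊗ x^⊗i evaluates to a + i · x. Evaluating each term at x = 2:
  Term 0 contributes 6 + 0 · 2 = 6
  Term 1 contributes 1 + 1 · 2 = 3
  Term 2 contributes 6 + 2 · 2 = 10
  Term 3 contributes 3 + 3 · 2 = 9
  Term 4 contributes 7 + 4 · 2 = 15
p(2) = ⊕ of these = min[6, 3, 10, 9, 15] = 3.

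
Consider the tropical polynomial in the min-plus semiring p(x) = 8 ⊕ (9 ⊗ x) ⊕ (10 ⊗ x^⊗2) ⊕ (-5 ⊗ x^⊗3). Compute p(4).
p(4) = 7

A tropical monomial a ⊗ x^⊗i evaluates to a + i · x. Evaluating each term at x = 4:
  Term 0 contributes 8 + 0 · 4 = 8
  Term 1 contributes 9 + 1 · 4 = 13
  Term 2 contributes 10 + 2 · 4 = 18
  Term 3 contributes -5 + 3 · 4 = 7
p(4) = ⊕ of these = min[8, 13, 18, 7] = 7.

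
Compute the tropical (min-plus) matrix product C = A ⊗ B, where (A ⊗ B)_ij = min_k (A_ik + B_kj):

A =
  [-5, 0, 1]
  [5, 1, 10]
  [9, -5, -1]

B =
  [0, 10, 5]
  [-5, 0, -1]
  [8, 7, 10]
A ⊗ B =
  [-5, 0, -1]
  [-4, 1, 0]
  [-10, -5, -6]

Apply the min-plus product entry-by-entry:
  C[0][0] = min over k of (A[0][0] + B[0][0] = -5 + 0 = -5, A[0][1] + B[1][0] = 0 + -5 = -5, A[0][2] + B[2][0] = 1 + 8 = 9) = -5 (attained at k = 0)
  C[0][1] = min over k of (A[0][0] + B[0][1] = -5 + 10 = 5, A[0][1] + B[1][1] = 0 + 0 = 0, A[0][2] + B[2][1] = 1 + 7 = 8) = 0 (attained at k = 1)
  C[0][2] = min over k of (A[0][0] + B[0][2] = -5 + 5 = 0, A[0][1] + B[1][2] = 0 + -1 = -1, A[0][2] + B[2][2] = 1 + 10 = 11) = -1 (attained at k = 1)
  C[1][0] = min over k of (A[1][0] + B[0][0] = 5 + 0 = 5, A[1][1] + B[1][0] = 1 + -5 = -4, A[1][2] + B[2][0] = 10 + 8 = 18) = -4 (attained at k = 1)
  C[1][1] = min over k of (A[1][0] + B[0][1] = 5 + 10 = 15, A[1][1] + B[1][1] = 1 + 0 = 1, A[1][2] + B[2][1] = 10 + 7 = 17) = 1 (attained at k = 1)
  C[1][2] = min over k of (A[1][0] + B[0][2] = 5 + 5 = 10, A[1][1] + B[1][2] = 1 + -1 = 0, A[1][2] + B[2][2] = 10 + 10 = 20) = 0 (attained at k = 1)
  C[2][0] = min over k of (A[2][0] + B[0][0] = 9 + 0 = 9, A[2][1] + B[1][0] = -5 + -5 = -10, A[2][2] + B[2][0] = -1 + 8 = 7) = -10 (attained at k = 1)
  C[2][1] = min over k of (A[2][0] + B[0][1] = 9 + 10 = 19, A[2][1] + B[1][1] = -5 + 0 = -5, A[2][2] + B[2][1] = -1 + 7 = 6) = -5 (attained at k = 1)
  C[2][2] = min over k of (A[2][0] + B[0][2] = 9 + 5 = 14, A[2][1] + B[1][2] = -5 + -1 = -6, A[2][2] + B[2][2] = -1 + 10 = 9) = -6 (attained at k = 1)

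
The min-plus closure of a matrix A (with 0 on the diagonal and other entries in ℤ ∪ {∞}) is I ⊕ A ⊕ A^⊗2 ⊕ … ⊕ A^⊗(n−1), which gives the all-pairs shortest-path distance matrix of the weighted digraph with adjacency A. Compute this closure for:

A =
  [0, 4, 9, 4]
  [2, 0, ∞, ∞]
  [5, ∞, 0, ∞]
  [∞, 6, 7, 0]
Closure =
  [0, 4, 9, 4]
  [2, 0, 11, 6]
  [5, 9, 0, 9]
  [8, 6, 7, 0]

This is the Floyd-Warshall all-pairs shortest-path computation. For each intermediate vertex k = 0, 1, …, 3, update dist[i][j] ← min(dist[i][j], dist[i][k] + dist[k][j]). The final matrix gives, for each (i, j), the minimum total weight of any directed path from i to j (possibly empty when i = j).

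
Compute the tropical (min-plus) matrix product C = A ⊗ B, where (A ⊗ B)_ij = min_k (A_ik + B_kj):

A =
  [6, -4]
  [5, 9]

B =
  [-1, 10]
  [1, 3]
A ⊗ B =
  [-3, -1]
  [4, 12]

Apply the min-plus product entry-by-entry:
  C[0][0] = min over k of (A[0][0] + B[0][0] = 6 + -1 = 5, A[0][1] + B[1][0] = -4 + 1 = -3) = -3 (attained at k = 1)
  C[0][1] = min over k of (A[0][0] + B[0][1] = 6 + 10 = 16, A[0][1] + B[1][1] = -4 + 3 = -1) = -1 (attained at k = 1)
  C[1][0] = min over k of (A[1][0] + B[0][0] = 5 + -1 = 4, A[1][1] + B[1][0] = 9 + 1 = 10) = 4 (attained at k = 0)
  C[1][1] = min over k of (A[1][0] + B[0][1] = 5 + 10 = 15, A[1][1] + B[1][1] = 9 + 3 = 12) = 12 (attained at k = 1)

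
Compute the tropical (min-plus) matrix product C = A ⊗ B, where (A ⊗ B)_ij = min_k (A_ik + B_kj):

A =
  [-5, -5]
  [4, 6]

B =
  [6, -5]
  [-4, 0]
A ⊗ B =
  [-9, -10]
  [2, -1]

Apply the min-plus product entry-by-entry:
  C[0][0] = min over k of (A[0][0] + B[0][0] = -5 + 6 = 1, A[0][1] + B[1][0] = -5 + -4 = -9) = -9 (attained at k = 1)
  C[0][1] = min over k of (A[0][0] + B[0][1] = -5 + -5 = -10, A[0][1] + B[1][1] = -5 + 0 = -5) = -10 (attained at k = 0)
  C[1][0] = min over k of (A[1][0] + B[0][0] = 4 + 6 = 10, A[1][1] + B[1][0] = 6 + -4 = 2) = 2 (attained at k = 1)
  C[1][1] = min over k of (A[1][0] + B[0][1] = 4 + -5 = -1, A[1][1] + B[1][1] = 6 + 0 = 6) = -1 (attained at k = 0)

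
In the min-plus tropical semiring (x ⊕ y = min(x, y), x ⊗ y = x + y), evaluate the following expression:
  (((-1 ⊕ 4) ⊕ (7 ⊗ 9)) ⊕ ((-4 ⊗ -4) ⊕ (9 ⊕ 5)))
(((-1 ⊕ 4) ⊕ (7 ⊗ 9)) ⊕ ((-4 ⊗ -4) ⊕ (9 ⊕ 5))) = -8

Expand innermost to outermost. Recall ⊕ takes the minimum of its arguments and ⊗ takes their sum. Working out the expression (((-1 ⊕ 4) ⊕ (7 ⊗ 9)) ⊕ ((-4 ⊗ -4) ⊕ (9 ⊕ 5))) gives -8.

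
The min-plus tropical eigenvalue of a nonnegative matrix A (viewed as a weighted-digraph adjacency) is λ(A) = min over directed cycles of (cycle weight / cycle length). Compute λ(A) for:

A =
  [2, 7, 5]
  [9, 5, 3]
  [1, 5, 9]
λ(A) = 2

Enumerate directed cycles and compute their means (weight / length). Sample:
  cycle 0 → 0: weight = 2, length = 1, mean = 2/1 ≈ 2.000
  cycle 1 → 1: weight = 5, length = 1, mean = 5/1 ≈ 5.000
  cycle 2 → 2: weight = 9, length = 1, mean = 9/1 ≈ 9.000
  cycle 0 → 1 → 0: weight = 16, length = 2, mean = 16/2 ≈ 8.000
  cycle 0 → 2 → 0: weight = 6, length = 2, mean = 6/2 ≈ 3.000
  cycle 1 → 0 → 1: weight = 16, length = 2, mean = 16/2 ≈ 8.000
Minimum mean = 2.000, attained e.g. along the cycle 0 → 0 with weight 2 and length 1. So λ(A) = 2/1 = 2.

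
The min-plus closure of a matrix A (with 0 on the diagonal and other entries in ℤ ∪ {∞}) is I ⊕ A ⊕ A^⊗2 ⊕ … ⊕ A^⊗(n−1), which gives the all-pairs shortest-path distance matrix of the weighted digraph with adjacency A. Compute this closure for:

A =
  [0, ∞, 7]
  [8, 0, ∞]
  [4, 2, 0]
Closure =
  [0, 9, 7]
  [8, 0, 15]
  [4, 2, 0]

This is the Floyd-Warshall all-pairs shortest-path computation. For each intermediate vertex k = 0, 1, …, 2, update dist[i][j] ← min(dist[i][j], dist[i][k] + dist[k][j]). The final matrix gives, for each (i, j), the minimum total weight of any directed path from i to j (possibly empty when i = j).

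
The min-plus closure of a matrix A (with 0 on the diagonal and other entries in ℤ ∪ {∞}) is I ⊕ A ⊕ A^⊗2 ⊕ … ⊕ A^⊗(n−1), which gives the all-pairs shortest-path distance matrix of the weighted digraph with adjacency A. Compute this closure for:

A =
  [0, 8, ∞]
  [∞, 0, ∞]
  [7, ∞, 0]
Closure =
  [0, 8, ∞]
  [∞, 0, ∞]
  [7, 15, 0]

This is the Floyd-Warshall all-pairs shortest-path computation. For each intermediate vertex k = 0, 1, …, 2, update dist[i][j] ← min(dist[i][j], dist[i][k] + dist[k][j]). The final matrix gives, for each (i, j), the minimum total weight of any directed path from i to j (possibly empty when i = j).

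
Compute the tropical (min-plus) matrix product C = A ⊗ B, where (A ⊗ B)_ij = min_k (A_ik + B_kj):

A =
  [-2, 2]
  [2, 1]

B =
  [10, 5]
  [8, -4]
A ⊗ B =
  [8, -2]
  [9, -3]

Apply the min-plus product entry-by-entry:
  C[0][0] = min over k of (A[0][0] + B[0][0] = -2 + 10 = 8, A[0][1] + B[1][0] = 2 + 8 = 10) = 8 (attained at k = 0)
  C[0][1] = min over k of (A[0][0] + B[0][1] = -2 + 5 = 3, A[0][1] + B[1][1] = 2 + -4 = -2) = -2 (attained at k = 1)
  C[1][0] = min over k of (A[1][0] + B[0][0] = 2 + 10 = 12, A[1][1] + B[1][0] = 1 + 8 = 9) = 9 (attained at k = 1)
  C[1][1] = min over k of (A[1][0] + B[0][1] = 2 + 5 = 7, A[1][1] + B[1][1] = 1 + -4 = -3) = -3 (attained at k = 1)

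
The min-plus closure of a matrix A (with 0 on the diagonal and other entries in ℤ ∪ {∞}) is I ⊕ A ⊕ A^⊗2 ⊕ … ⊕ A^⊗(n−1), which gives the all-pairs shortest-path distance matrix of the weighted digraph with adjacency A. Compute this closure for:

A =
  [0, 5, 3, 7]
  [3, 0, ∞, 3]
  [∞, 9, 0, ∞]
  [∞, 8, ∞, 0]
Closure =
  [0, 5, 3, 7]
  [3, 0, 6, 3]
  [12, 9, 0, 12]
  [11, 8, 14, 0]

This is the Floyd-Warshall all-pairs shortest-path computation. For each intermediate vertex k = 0, 1, …, 3, update dist[i][j] ← min(dist[i][j], dist[i][k] + dist[k][j]). The final matrix gives, for each (i, j), the minimum total weight of any directed path from i to j (possibly empty when i = j).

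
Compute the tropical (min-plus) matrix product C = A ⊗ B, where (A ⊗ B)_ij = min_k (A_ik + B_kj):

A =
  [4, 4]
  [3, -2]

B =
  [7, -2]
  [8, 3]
A ⊗ B =
  [11, 2]
  [6, 1]

Apply the min-plus product entry-by-entry:
  C[0][0] = min over k of (A[0][0] + B[0][0] = 4 + 7 = 11, A[0][1] + B[1][0] = 4 + 8 = 12) = 11 (attained at k = 0)
  C[0][1] = min over k of (A[0][0] + B[0][1] = 4 + -2 = 2, A[0][1] + B[1][1] = 4 + 3 = 7) = 2 (attained at k = 0)
  C[1][0] = min over k of (A[1][0] + B[0][0] = 3 + 7 = 10, A[1][1] + B[1][0] = -2 + 8 = 6) = 6 (attained at k = 1)
  C[1][1] = min over k of (A[1][0] + B[0][1] = 3 + -2 = 1, A[1][1] + B[1][1] = -2 + 3 = 1) = 1 (attained at k = 0)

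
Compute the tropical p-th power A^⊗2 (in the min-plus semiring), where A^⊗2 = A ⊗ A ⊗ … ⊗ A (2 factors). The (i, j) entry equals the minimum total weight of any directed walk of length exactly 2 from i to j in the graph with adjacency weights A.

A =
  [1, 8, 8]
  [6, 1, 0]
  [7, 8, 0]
A^⊗2 =
  [2, 9, 8]
  [7, 2, 0]
  [7, 8, 0]

Each entry (A^⊗2)_ij equals the minimum over all length-2 walks i = v_0 → v_1 → … → v_2 = j of Σ_t A[v_t][v_{t+1}]. For example, for (i, j) = (0, 2) we minimise over 3 possible intermediate vertex sequences; the minimum is 8, attained along the walk 0 → 1 → 2.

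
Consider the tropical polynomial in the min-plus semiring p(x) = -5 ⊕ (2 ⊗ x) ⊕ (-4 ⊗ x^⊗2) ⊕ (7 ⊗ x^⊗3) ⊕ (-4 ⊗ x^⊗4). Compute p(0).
p(0) = -5

A tropical monomial a ⊗ x^⊗i evaluates to a + i · x. Evaluating each term at x = 0:
  Term 0 contributes -5 + 0 · 0 = -5
  Term 1 contributes 2 + 1 · 0 = 2
  Term 2 contributes -4 + 2 · 0 = -4
  Term 3 contributes 7 + 3 · 0 = 7
  Term 4 contributes -4 + 4 · 0 = -4
p(0) = ⊕ of these = min[-5, 2, -4, 7, -4] = -5.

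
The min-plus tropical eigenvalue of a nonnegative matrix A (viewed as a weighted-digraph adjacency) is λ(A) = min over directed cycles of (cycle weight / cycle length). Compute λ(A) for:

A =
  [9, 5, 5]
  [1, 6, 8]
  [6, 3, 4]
λ(A) = 3

Enumerate directed cycles and compute their means (weight / length). Sample:
  cycle 0 → 0: weight = 9, length = 1, mean = 9/1 ≈ 9.000
  cycle 1 → 1: weight = 6, length = 1, mean = 6/1 ≈ 6.000
  cycle 2 → 2: weight = 4, length = 1, mean = 4/1 ≈ 4.000
  cycle 0 → 1 → 0: weight = 6, length = 2, mean = 6/2 ≈ 3.000
  cycle 0 → 2 → 0: weight = 11, length = 2, mean = 11/2 ≈ 5.500
  cycle 1 → 0 → 1: weight = 6, length = 2, mean = 6/2 ≈ 3.000
Minimum mean = 3.000, attained e.g. along the cycle 0 → 1 → 0 with weight 6 and length 2. So λ(A) = 6/2 = 3.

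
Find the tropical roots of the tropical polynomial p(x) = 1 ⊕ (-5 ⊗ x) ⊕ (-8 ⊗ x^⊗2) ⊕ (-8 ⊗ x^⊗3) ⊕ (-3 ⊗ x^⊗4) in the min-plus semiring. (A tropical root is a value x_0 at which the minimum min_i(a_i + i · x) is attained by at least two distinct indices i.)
Roots: {-5, 0, 3, 6}

Each tropical root is a break point of the lower envelope of the lines y = a_i + i · x (there are 5 lines, with slopes 0, 1, ..., 4). Only the lines that attain the minimum somewhere contribute to roots; other lines are dominated. Here the surviving (envelope) indices are i = 4, i = 3, i = 2, i = 1, i = 0.
Intersections between consecutive envelope lines give the roots: for adjacent envelope indices i < j the intersection is x = (a_i − a_j) / (j − i). Reading off the sorted break points: {-5, 0, 3, 6}.
Verification: at each break x_0, at least two indices attain the minimum of min_i(a_i + i · x_0).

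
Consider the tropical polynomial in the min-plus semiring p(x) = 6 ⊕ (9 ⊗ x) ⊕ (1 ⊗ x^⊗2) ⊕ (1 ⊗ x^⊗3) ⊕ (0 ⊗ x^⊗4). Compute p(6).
p(6) = 6

A tropical monomial a ⊗ x^⊗i evaluates to a + i · x. Evaluating each term at x = 6:
  Term 0 contributes 6 + 0 · 6 = 6
  Term 1 contributes 9 + 1 · 6 = 15
  Term 2 contributes 1 + 2 · 6 = 13
  Term 3 contributes 1 + 3 · 6 = 19
  Term 4 contributes 0 + 4 · 6 = 24
p(6) = ⊕ of these = min[6, 15, 13, 19, 24] = 6.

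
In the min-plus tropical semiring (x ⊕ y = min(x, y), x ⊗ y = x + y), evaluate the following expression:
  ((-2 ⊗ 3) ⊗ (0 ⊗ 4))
((-2 ⊗ 3) ⊗ (0 ⊗ 4)) = 5

Expand innermost to outermost. Recall ⊕ takes the minimum of its arguments and ⊗ takes their sum. Working out the expression ((-2 ⊗ 3) ⊗ (0 ⊗ 4)) gives 5.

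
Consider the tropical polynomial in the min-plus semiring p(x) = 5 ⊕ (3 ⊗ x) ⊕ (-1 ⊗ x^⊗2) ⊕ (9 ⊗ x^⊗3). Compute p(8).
p(8) = 5

A tropical monomial a ⊗ x^⊗i evaluates to a + i · x. Evaluating each term at x = 8:
  Term 0 contributes 5 + 0 · 8 = 5
  Term 1 contributes 3 + 1 · 8 = 11
  Term 2 contributes -1 + 2 · 8 = 15
  Term 3 contributes 9 + 3 · 8 = 33
p(8) = ⊕ of these = min[5, 11, 15, 33] = 5.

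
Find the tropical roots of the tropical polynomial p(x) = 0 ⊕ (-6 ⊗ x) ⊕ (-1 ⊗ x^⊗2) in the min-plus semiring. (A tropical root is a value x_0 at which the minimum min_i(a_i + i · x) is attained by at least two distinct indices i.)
Roots: {-5, 6}

Each tropical root is a break point of the lower envelope of the lines y = a_i + i · x (there are 3 lines, with slopes 0, 1, ..., 2). Only the lines that attain the minimum somewhere contribute to roots; other lines are dominated. Here the surviving (envelope) indices are i = 2, i = 1, i = 0.
Intersections between consecutive envelope lines give the roots: for adjacent envelope indices i < j the intersection is x = (a_i − a_j) / (j − i). Reading off the sorted break points: {-5, 6}.
Verification: at each break x_0, at least two indices attain the minimum of min_i(a_i + i · x_0).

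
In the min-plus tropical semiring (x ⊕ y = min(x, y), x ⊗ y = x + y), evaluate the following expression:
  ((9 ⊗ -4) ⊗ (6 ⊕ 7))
((9 ⊗ -4) ⊗ (6 ⊕ 7)) = 11

Expand innermost to outermost. Recall ⊕ takes the minimum of its arguments and ⊗ takes their sum. Working out the expression ((9 ⊗ -4) ⊗ (6 ⊕ 7)) gives 11.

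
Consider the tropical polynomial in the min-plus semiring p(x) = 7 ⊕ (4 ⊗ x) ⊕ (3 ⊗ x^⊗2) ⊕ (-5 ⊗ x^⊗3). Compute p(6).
p(6) = 7

A tropical monomial a ⊗ x^⊗i evaluates to a + i · x. Evaluating each term at x = 6:
  Term 0 contributes 7 + 0 · 6 = 7
  Term 1 contributes 4 + 1 · 6 = 10
  Term 2 contributes 3 + 2 · 6 = 15
  Term 3 contributes -5 + 3 · 6 = 13
p(6) = ⊕ of these = min[7, 10, 15, 13] = 7.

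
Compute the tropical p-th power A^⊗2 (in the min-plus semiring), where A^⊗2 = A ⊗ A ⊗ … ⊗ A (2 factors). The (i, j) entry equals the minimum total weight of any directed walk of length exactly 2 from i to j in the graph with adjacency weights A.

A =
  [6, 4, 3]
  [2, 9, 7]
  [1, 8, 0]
A^⊗2 =
  [4, 10, 3]
  [8, 6, 5]
  [1, 5, 0]

Each entry (A^⊗2)_ij equals the minimum over all length-2 walks i = v_0 → v_1 → … → v_2 = j of Σ_t A[v_t][v_{t+1}]. For example, for (i, j) = (0, 2) we minimise over 3 possible intermediate vertex sequences; the minimum is 3, attained along the walk 0 → 2 → 2.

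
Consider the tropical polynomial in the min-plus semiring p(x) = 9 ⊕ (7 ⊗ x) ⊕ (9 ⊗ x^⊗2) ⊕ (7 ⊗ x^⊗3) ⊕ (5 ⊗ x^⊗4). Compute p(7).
p(7) = 9

A tropical monomial a ⊗ x^⊗i evaluates to a + i · x. Evaluating each term at x = 7:
  Term 0 contributes 9 + 0 · 7 = 9
  Term 1 contributes 7 + 1 · 7 = 14
  Term 2 contributes 9 + 2 · 7 = 23
  Term 3 contributes 7 + 3 · 7 = 28
  Term 4 contributes 5 + 4 · 7 = 33
p(7) = ⊕ of these = min[9, 14, 23, 28, 33] = 9.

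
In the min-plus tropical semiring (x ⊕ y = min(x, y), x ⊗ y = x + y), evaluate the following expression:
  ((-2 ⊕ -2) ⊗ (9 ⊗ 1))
((-2 ⊕ -2) ⊗ (9 ⊗ 1)) = 8

Expand innermost to outermost. Recall ⊕ takes the minimum of its arguments and ⊗ takes their sum. Working out the expression ((-2 ⊕ -2) ⊗ (9 ⊗ 1)) gives 8.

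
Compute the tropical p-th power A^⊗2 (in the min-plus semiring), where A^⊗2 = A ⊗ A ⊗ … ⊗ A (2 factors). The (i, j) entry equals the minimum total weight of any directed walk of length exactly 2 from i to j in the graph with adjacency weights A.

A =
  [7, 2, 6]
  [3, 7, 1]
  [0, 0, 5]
A^⊗2 =
  [5, 6, 3]
  [1, 1, 6]
  [3, 2, 1]

Each entry (A^⊗2)_ij equals the minimum over all length-2 walks i = v_0 → v_1 → … → v_2 = j of Σ_t A[v_t][v_{t+1}]. For example, for (i, j) = (0, 2) we minimise over 3 possible intermediate vertex sequences; the minimum is 3, attained along the walk 0 → 1 → 2.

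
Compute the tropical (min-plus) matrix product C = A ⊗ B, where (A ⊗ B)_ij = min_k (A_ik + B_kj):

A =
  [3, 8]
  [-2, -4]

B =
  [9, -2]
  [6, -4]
A ⊗ B =
  [12, 1]
  [2, -8]

Apply the min-plus product entry-by-entry:
  C[0][0] = min over k of (A[0][0] + B[0][0] = 3 + 9 = 12, A[0][1] + B[1][0] = 8 + 6 = 14) = 12 (attained at k = 0)
  C[0][1] = min over k of (A[0][0] + B[0][1] = 3 + -2 = 1, A[0][1] + B[1][1] = 8 + -4 = 4) = 1 (attained at k = 0)
  C[1][0] = min over k of (A[1][0] + B[0][0] = -2 + 9 = 7, A[1][1] + B[1][0] = -4 + 6 = 2) = 2 (attained at k = 1)
  C[1][1] = min over k of (A[1][0] + B[0][1] = -2 + -2 = -4, A[1][1] + B[1][1] = -4 + -4 = -8) = -8 (attained at k = 1)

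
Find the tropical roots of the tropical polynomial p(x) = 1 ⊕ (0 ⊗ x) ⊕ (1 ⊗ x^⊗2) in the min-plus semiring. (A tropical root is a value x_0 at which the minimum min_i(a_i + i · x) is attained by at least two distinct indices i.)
Roots: {-1, 1}

Each tropical root is a break point of the lower envelope of the lines y = a_i + i · x (there are 3 lines, with slopes 0, 1, ..., 2). Only the lines that attain the minimum somewhere contribute to roots; other lines are dominated. Here the surviving (envelope) indices are i = 2, i = 1, i = 0.
Intersections between consecutive envelope lines give the roots: for adjacent envelope indices i < j the intersection is x = (a_i − a_j) / (j − i). Reading off the sorted break points: {-1, 1}.
Verification: at each break x_0, at least two indices attain the minimum of min_i(a_i + i · x_0).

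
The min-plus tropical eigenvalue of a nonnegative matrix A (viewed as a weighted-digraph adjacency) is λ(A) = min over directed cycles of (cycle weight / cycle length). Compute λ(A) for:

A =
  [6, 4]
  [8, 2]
λ(A) = 2

Enumerate directed cycles and compute their means (weight / length). Sample:
  cycle 0 → 0: weight = 6, length = 1, mean = 6/1 ≈ 6.000
  cycle 1 → 1: weight = 2, length = 1, mean = 2/1 ≈ 2.000
  cycle 0 → 1 → 0: weight = 12, length = 2, mean = 12/2 ≈ 6.000
  cycle 1 → 0 → 1: weight = 12, length = 2, mean = 12/2 ≈ 6.000
Minimum mean = 2.000, attained e.g. along the cycle 1 → 1 with weight 2 and length 1. So λ(A) = 2/1 = 2.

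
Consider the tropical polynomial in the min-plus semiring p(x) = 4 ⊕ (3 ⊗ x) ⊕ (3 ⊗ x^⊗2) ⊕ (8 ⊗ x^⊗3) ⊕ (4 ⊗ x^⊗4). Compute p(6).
p(6) = 4

A tropical monomial a ⊗ x^⊗i evaluates to a + i · x. Evaluating each term at x = 6:
  Term 0 contributes 4 + 0 · 6 = 4
  Term 1 contributes 3 + 1 · 6 = 9
  Term 2 contributes 3 + 2 · 6 = 15
  Term 3 contributes 8 + 3 · 6 = 26
  Term 4 contributes 4 + 4 · 6 = 28
p(6) = ⊕ of these = min[4, 9, 15, 26, 28] = 4.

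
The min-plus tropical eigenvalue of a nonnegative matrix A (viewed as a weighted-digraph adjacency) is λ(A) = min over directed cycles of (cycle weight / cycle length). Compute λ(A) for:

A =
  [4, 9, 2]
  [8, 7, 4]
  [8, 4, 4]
λ(A) = 4

Enumerate directed cycles and compute their means (weight / length). Sample:
  cycle 0 → 0: weight = 4, length = 1, mean = 4/1 ≈ 4.000
  cycle 1 → 1: weight = 7, length = 1, mean = 7/1 ≈ 7.000
  cycle 2 → 2: weight = 4, length = 1, mean = 4/1 ≈ 4.000
  cycle 0 → 1 → 0: weight = 17, length = 2, mean = 17/2 ≈ 8.500
  cycle 0 → 2 → 0: weight = 10, length = 2, mean = 10/2 ≈ 5.000
  cycle 1 → 0 → 1: weight = 17, length = 2, mean = 17/2 ≈ 8.500
Minimum mean = 4.000, attained e.g. along the cycle 0 → 0 with weight 4 and length 1. So λ(A) = 4/1 = 4.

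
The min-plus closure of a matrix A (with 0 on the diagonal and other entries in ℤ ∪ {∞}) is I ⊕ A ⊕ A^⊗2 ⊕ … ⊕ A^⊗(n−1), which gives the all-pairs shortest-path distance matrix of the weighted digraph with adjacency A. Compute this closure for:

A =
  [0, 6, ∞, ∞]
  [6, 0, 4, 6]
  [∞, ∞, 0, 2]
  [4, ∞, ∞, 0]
Closure =
  [0, 6, 10, 12]
  [6, 0, 4, 6]
  [6, 12, 0, 2]
  [4, 10, 14, 0]

This is the Floyd-Warshall all-pairs shortest-path computation. For each intermediate vertex k = 0, 1, …, 3, update dist[i][j] ← min(dist[i][j], dist[i][k] + dist[k][j]). The final matrix gives, for each (i, j), the minimum total weight of any directed path from i to j (possibly empty when i = j).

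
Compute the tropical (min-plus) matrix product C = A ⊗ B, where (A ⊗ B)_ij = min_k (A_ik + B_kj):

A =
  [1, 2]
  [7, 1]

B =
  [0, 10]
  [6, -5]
A ⊗ B =
  [1, -3]
  [7, -4]

Apply the min-plus product entry-by-entry:
  C[0][0] = min over k of (A[0][0] + B[0][0] = 1 + 0 = 1, A[0][1] + B[1][0] = 2 + 6 = 8) = 1 (attained at k = 0)
  C[0][1] = min over k of (A[0][0] + B[0][1] = 1 + 10 = 11, A[0][1] + B[1][1] = 2 + -5 = -3) = -3 (attained at k = 1)
  C[1][0] = min over k of (A[1][0] + B[0][0] = 7 + 0 = 7, A[1][1] + B[1][0] = 1 + 6 = 7) = 7 (attained at k = 0)
  C[1][1] = min over k of (A[1][0] + B[0][1] = 7 + 10 = 17, A[1][1] + B[1][1] = 1 + -5 = -4) = -4 (attained at k = 1)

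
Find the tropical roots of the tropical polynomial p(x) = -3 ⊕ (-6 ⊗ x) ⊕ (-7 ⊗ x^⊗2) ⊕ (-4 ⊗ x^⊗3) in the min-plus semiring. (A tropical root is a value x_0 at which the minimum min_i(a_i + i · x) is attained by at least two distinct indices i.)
Roots: {-3, 1, 3}

Each tropical root is a break point of the lower envelope of the lines y = a_i + i · x (there are 4 lines, with slopes 0, 1, ..., 3). Only the lines that attain the minimum somewhere contribute to roots; other lines are dominated. Here the surviving (envelope) indices are i = 3, i = 2, i = 1, i = 0.
Intersections between consecutive envelope lines give the roots: for adjacent envelope indices i < j the intersection is x = (a_i − a_j) / (j − i). Reading off the sorted break points: {-3, 1, 3}.
Verification: at each break x_0, at least two indices attain the minimum of min_i(a_i + i · x_0).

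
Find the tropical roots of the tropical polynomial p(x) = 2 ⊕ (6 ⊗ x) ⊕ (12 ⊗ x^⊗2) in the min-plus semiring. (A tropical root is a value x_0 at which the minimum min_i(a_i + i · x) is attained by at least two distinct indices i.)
Roots: {-6, -4}

Each tropical root is a break point of the lower envelope of the lines y = a_i + i · x (there are 3 lines, with slopes 0, 1, ..., 2). Only the lines that attain the minimum somewhere contribute to roots; other lines are dominated. Here the surviving (envelope) indices are i = 2, i = 1, i = 0.
Intersections between consecutive envelope lines give the roots: for adjacent envelope indices i < j the intersection is x = (a_i − a_j) / (j − i). Reading off the sorted break points: {-6, -4}.
Verification: at each break x_0, at least two indices attain the minimum of min_i(a_i + i · x_0).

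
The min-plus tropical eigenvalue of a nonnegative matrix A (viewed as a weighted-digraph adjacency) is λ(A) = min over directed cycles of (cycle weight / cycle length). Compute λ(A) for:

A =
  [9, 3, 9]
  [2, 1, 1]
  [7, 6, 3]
λ(A) = 1

Enumerate directed cycles and compute their means (weight / length). Sample:
  cycle 0 → 0: weight = 9, length = 1, mean = 9/1 ≈ 9.000
  cycle 1 → 1: weight = 1, length = 1, mean = 1/1 ≈ 1.000
  cycle 2 → 2: weight = 3, length = 1, mean = 3/1 ≈ 3.000
  cycle 0 → 1 → 0: weight = 5, length = 2, mean = 5/2 ≈ 2.500
  cycle 0 → 2 → 0: weight = 16, length = 2, mean = 16/2 ≈ 8.000
  cycle 1 → 0 → 1: weight = 5, length = 2, mean = 5/2 ≈ 2.500
Minimum mean = 1.000, attained e.g. along the cycle 1 → 1 with weight 1 and length 1. So λ(A) = 1/1 = 1.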